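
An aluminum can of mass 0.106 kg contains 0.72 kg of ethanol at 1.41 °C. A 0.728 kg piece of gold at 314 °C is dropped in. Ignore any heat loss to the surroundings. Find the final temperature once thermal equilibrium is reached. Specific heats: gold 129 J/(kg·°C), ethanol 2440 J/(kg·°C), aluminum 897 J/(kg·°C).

Let T be the final temperature. ΣQ_i = 0:
0.728*129*(T − 314) + 0.72*2440*(T − 1.41) + 0.106*897*(T − 1.41) = 0
93.91(T − 314) + 1756.8(T − 1.41) + 95.08(T − 1.41) = 0
(93.91 + 1756.8 + 95.08) T = 93.91*314 + 1756.8*1.41 + 95.08*1.41
T ≈ 16.50 °C

T_f ≈ 16.5 °C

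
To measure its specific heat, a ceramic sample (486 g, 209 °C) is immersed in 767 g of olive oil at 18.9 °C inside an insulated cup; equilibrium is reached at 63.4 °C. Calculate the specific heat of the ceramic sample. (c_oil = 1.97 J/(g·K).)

Heat gained plus heat lost sum to zero:
486·c·(63.4 − 209) + 767·1.97·(63.4 − 18.9) = 0
-70762 c = -67239
c = -67239/-70762 ≈ 0.9502 J/(g·K)

c ≈ 0.95 J/(g·K)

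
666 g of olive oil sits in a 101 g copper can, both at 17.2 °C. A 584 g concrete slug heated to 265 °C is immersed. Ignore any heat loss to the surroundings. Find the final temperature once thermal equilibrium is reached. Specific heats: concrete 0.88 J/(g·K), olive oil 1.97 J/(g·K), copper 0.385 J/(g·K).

T_f ≈ 85.5 °C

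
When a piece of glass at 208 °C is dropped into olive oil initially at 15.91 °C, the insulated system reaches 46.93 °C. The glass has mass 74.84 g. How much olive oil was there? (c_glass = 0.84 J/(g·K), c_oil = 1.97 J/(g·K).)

|Q_glass| = |Q_oil|:
74.84×0.84×(208 − 46.93) = m×1.97×(46.93 − 15.91)
61.11 m = 10126  ⇒  m ≈ 165.7 g

m ≈ 166 g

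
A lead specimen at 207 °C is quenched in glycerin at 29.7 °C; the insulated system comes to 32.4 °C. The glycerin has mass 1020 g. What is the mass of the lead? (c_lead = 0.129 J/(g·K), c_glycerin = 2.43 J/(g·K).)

|Q_lead| = |Q_glycerin|:
m·0.129·(207 − 32.4) = 1020·2.43·(32.4 − 29.7)
22.52 m = 6692.2  ⇒  m ≈ 297.1 g

m ≈ 297 g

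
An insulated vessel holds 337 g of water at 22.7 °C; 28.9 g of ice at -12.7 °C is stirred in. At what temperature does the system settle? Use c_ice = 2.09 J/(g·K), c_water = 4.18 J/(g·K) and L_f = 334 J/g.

Setting the total heat transfer to zero:
ice -12.7→0 °C: 28.9×2.09×12.7 = 767.09; fusion: m_ice L_f = 28.9×334 = 9652.6; meltwater 0→T: 28.9×4.18×T = 120.8 T; water cools: 337×4.18×(T − 22.7) = 1408.7(T − 22.7)
1529.5 T = 31977 − 10420 = 21557
T ≈ 14.09 °C. Since T > 0 °C, the all-ice-melts assumption holds.

T_f ≈ 14.1 °C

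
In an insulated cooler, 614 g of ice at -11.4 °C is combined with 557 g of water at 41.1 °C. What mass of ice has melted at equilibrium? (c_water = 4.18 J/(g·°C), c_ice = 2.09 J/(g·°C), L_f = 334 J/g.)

m_melted ≈ 243 g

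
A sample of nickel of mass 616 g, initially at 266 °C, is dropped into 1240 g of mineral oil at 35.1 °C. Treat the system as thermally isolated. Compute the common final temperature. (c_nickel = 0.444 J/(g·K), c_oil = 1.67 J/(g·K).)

T_f ≈ 62.0 °C

Energy conservation, ΣQ = 0:
616*0.444*(T − 266) + 1240*1.67*(T − 35.1) = 0
273.5(T − 266) + 2070.8(T − 35.1) = 0
2344.3 T = 145437
T = 145437 / 2344.3 = 62 °C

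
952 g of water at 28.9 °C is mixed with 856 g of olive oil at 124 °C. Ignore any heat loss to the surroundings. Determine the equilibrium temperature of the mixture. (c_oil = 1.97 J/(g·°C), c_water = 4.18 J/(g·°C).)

T_f ≈ 57.2 °C

Heat gained plus heat lost sum to zero:
856*1.97*(T − 124) + 952*4.18*(T − 28.9) = 0
5665.7 T = 324107
T = 324107 / 5665.7 = 57.2 °C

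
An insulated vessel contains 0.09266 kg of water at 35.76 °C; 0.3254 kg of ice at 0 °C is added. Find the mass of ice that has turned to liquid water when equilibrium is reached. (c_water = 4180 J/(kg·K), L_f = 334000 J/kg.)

Heat available from the water dropping to 0 °C: 0.09266·4180·35.76 = 13851 J.
To melt every bit of ice: 0.3254·334000 = 108684 J.
13851 J < 108684 J, so only part of the ice melts and the system sits at 0 °C.
m_melt = 13851 / L_f = 0.04147 kg.

m_melted ≈ 0.0415 kg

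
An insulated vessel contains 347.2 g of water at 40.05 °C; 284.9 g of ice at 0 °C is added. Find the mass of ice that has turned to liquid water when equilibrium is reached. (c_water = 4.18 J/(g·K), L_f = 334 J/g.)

m_melted ≈ 174 g

Water can give up m c ΔT = 347.2×4.18×40.05 = 58124 J before reaching 0 °C.
Melting all 284.9 g of ice would need 284.9×334 = 95157 J.
58124 J < 95157 J, so only part of the ice melts and the system sits at 0 °C.
m_melted×334 = 58124  ⇒  m_melted ≈ 174 g.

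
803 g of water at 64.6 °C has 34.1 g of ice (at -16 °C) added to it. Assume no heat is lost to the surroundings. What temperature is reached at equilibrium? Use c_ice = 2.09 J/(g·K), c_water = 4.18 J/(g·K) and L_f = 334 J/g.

T_f ≈ 58.4 °C

Conservation of energy gives ΣQ = 0:
warm ice to 0 °C: 34.1·2.09·(0 − (-16)) = 1140.3; latent heat to melt: 34.1·334 = 11389; warm the meltwater: 142.54 T; water cools: 803·4.18·(T − 64.6) = 3356.5(T − 64.6)
3499.1 T = 216832 − 12530 = 204303
T ≈ 58.39 °C — above 0 °C, consistent with complete melting.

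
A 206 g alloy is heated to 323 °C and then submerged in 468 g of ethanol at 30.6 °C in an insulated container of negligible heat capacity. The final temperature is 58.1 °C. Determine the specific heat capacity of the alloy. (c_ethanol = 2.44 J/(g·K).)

c ≈ 0.575 J/(g·K)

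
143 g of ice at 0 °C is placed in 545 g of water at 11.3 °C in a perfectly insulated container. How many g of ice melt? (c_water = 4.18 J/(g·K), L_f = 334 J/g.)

Water can give up m c ΔT = 545×4.18×11.3 = 25743 J before reaching 0 °C.
Melting all 143 g of ice would need 143×334 = 47762 J.
25743 J < 47762 J, so only part of the ice melts and the system sits at 0 °C.
m_melt = 25743 / L_f = 77.07 g.

m_melted ≈ 77.1 g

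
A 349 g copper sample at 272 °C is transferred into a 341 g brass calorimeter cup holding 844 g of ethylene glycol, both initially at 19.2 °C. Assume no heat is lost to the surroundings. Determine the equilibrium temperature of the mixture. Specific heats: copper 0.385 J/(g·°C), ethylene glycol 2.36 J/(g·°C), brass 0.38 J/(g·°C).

Taking heat into each body as positive, Σ m c ΔT = 0:
349·0.385·(T − 272) + 844·2.36·(T − 19.2) + 341·0.38·(T − 19.2) = 0
2255.8 T = 77279
T = 77279/2255.8 ≈ 34.26 °C

T_f ≈ 34.3 °C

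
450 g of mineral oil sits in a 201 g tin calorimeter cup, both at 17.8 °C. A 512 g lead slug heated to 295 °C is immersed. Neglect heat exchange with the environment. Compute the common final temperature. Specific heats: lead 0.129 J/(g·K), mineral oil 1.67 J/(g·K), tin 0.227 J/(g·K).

T_f ≈ 39.0 °C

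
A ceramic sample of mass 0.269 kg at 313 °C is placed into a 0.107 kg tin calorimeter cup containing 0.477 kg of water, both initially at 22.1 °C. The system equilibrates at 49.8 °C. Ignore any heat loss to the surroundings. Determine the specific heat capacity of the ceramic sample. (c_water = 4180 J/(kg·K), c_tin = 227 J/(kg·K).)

Heat gained plus heat lost sum to zero:
0.269×c×(49.8 − 313) + 0.477×4180×(49.8 − 22.1) + 0.107×227×(49.8 − 22.1) = 0
-70.8 c = -55903
c = -55903/-70.8 ≈ 789.6 J/(kg·K)

c ≈ 790 J/(kg·K)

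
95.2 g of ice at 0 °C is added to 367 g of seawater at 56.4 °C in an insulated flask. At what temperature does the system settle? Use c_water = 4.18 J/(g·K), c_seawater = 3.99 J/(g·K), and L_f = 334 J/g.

T_f ≈ 27.3 °C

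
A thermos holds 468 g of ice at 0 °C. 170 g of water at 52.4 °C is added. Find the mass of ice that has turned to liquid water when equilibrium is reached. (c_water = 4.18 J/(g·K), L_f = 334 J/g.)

Heat available from the water dropping to 0 °C: 170×4.18×52.4 = 37235 J.
To melt every bit of ice: 468×334 = 156312 J.
37235 J < 156312 J, so only part of the ice melts and the system sits at 0 °C.
m_melt = 37235 / L_f = 111.5 g.

m_melted ≈ 111 g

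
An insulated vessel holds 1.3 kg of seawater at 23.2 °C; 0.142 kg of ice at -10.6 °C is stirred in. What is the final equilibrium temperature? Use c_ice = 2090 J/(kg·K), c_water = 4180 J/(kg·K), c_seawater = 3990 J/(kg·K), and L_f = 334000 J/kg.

T_f ≈ 12.1 °C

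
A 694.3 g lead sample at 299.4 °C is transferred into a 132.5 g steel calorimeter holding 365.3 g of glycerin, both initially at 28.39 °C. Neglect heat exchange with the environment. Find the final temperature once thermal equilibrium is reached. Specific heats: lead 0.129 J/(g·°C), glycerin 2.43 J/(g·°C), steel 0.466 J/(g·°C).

Let T be the final temperature. ΣQ_i = 0:
694.3*0.129*(T − 299.4) + 365.3*2.43*(T − 28.39) + 132.5*0.466*(T − 28.39) = 0
(89.56 + 887.68 + 61.75) T = 89.56*299.4 + 887.68*28.39 + 61.75*28.39
T = 53770 / 1039 = 51.8 °C

T_f ≈ 51.8 °C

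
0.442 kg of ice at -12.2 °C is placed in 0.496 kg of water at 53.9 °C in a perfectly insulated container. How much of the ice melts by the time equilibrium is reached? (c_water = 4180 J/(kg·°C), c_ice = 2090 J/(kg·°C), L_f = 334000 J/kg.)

m_melted ≈ 0.301 kg

Heat available from the water dropping to 0 °C: 0.496·4180·53.9 = 111750 J.
Of that, 0.442·2090·12.2 = 11270 J goes to bring the ice to 0 °C, leaving 100480 J.
Melting all 0.442 kg of ice would need 0.442·334000 = 147628 J.
100480 J < 147628 J, so only part of the ice melts and the system sits at 0 °C.
m_melted·334000 = 100480  ⇒  m_melted ≈ 0.3008 kg.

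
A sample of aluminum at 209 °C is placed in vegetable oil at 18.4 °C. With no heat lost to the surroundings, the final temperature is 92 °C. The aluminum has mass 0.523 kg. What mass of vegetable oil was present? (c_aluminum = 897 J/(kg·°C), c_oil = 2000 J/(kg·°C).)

Heat lost by the aluminum = heat gained by the oil:
0.523·897·(209 − 92) = m·2000·(92 − 18.4)
147200 m = 54888  ⇒  m ≈ 0.3729 kg

m ≈ 0.373 kg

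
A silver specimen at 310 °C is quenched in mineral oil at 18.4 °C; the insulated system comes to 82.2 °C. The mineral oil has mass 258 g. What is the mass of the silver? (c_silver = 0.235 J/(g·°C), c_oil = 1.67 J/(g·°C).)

m ≈ 513 g

Taking heat into each body as positive, Σ m c ΔT = 0:
m×0.235×(82.2 − 310) + 258×1.67×(82.2 − 18.4) = 0
-53.53 m = -27489
m = -27489/-53.53 ≈ 513.5 g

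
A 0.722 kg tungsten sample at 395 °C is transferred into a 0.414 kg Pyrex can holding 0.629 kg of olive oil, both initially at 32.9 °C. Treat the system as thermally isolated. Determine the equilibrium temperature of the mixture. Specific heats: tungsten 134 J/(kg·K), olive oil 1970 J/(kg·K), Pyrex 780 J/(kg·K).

T_f ≈ 54.0 °C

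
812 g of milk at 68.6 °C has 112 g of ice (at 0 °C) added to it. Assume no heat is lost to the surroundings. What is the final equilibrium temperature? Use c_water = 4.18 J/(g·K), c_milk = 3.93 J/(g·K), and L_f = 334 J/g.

Net heat exchanged in the isolated system is zero:
latent heat to melt: 112·334 = 37408
  meltwater 0→T: 112·4.18·T = 468.16 T
  milk cools: 812·3.93·(T − 68.6) = 3191.2(T − 68.6)
3659.3 T = 218914 − 37408 = 181506
T ≈ 49.60 °C. Since T > 0 °C, the all-ice-melts assumption holds.

T_f ≈ 49.6 °C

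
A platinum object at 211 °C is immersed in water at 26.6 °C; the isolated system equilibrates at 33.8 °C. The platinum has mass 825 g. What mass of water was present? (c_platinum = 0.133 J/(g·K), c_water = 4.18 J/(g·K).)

m ≈ 646 g

|Q_platinum| = |Q_water|:
825×0.133×(211 − 33.8) = m×4.18×(33.8 − 26.6)
30.1 m = 19443  ⇒  m ≈ 646 g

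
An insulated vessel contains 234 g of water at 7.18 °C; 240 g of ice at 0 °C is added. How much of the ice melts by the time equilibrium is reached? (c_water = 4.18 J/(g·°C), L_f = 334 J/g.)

Heat available from the water dropping to 0 °C: 234·4.18·7.18 = 7022.9 J.
Melting all 240 g of ice would need 240·334 = 80160 J.
That's not enough to melt it all — equilibrium is at 0 °C with ice remaining.
Mass melted = 7022.9/334 ≈ 21.03 g.

m_melted ≈ 21 g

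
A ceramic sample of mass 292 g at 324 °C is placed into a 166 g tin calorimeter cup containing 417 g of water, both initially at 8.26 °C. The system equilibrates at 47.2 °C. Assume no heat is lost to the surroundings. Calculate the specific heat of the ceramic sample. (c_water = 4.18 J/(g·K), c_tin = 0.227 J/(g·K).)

c ≈ 0.858 J/(g·K)

Taking heat into each body as positive, Σ m c ΔT = 0:
292·c·(47.2 − 324) + 417·4.18·(47.2 − 8.26) + 166·0.227·(47.2 − 8.26) = 0
-80826 c = -69342
c = -69342/-80826 ≈ 0.8579 J/(g·K)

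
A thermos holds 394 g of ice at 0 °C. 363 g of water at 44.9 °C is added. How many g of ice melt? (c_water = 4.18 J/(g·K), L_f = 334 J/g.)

m_melted ≈ 204 g

Heat available from the water dropping to 0 °C: 363·4.18·44.9 = 68129 J.
To melt every bit of ice: 394·334 = 131596 J.
68129 J < 131596 J, so only part of the ice melts and the system sits at 0 °C.
Mass melted = 68129/334 ≈ 204 g.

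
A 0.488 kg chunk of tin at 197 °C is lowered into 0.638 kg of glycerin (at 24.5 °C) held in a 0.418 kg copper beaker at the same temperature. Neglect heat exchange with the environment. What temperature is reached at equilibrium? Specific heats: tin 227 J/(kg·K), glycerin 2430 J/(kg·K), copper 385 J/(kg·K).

Taking heat into each body as positive, Σ m c ΔT = 0:
0.488·227·(T − 197) + 0.638·2430·(T − 24.5) + 0.418·385·(T − 24.5) = 0
110.78(T − 197) + 1550.3(T − 24.5) + 160.93(T − 24.5) = 0
(110.78 + 1550.3 + 160.93) T = 110.78·197 + 1550.3·24.5 + 160.93·24.5
T = 63749/1822 ≈ 34.99 °C

T_f ≈ 35.0 °C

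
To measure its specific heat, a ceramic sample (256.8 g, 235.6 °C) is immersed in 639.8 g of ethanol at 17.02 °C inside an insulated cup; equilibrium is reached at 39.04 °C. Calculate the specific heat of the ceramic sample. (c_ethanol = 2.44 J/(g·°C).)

c ≈ 0.681 J/(g·°C)

Conservation of energy gives ΣQ = 0:
256.8×c×(39.04 − 235.6) + 639.8×2.44×(39.04 − 17.02) = 0
-50477 c = -34376
c = -34376/-50477 ≈ 0.681 J/(g·°C)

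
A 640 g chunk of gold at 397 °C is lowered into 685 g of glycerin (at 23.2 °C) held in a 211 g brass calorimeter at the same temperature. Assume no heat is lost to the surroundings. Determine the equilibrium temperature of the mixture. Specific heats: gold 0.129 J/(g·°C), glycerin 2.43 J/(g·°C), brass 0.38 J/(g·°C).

T_f ≈ 40.1 °C

Let T be the final temperature. ΣQ_i = 0:
640×0.129×(T − 397) + 685×2.43×(T − 23.2) + 211×0.38×(T − 23.2) = 0
82.56(T − 397) + 1664.6(T − 23.2) + 80.18(T − 23.2) = 0
(82.56 + 1664.6 + 80.18) T = 82.56×397 + 1664.6×23.2 + 80.18×23.2
T = 73254/1827.3 ≈ 40.09 °C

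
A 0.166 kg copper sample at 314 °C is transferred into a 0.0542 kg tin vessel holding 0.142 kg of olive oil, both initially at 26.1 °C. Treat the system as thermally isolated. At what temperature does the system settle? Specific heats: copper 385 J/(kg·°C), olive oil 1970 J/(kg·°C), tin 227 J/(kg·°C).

T_f ≈ 77.8 °C

With ΣQ=0 the equilibrium temperature is the m·c-weighted mean:
T_f = (63.91·314 + 279.74·26.1 + 12.3·26.1) / (63.91 + 279.74 + 12.3)
    = 27690 / 355.95 ≈ 77.79 °C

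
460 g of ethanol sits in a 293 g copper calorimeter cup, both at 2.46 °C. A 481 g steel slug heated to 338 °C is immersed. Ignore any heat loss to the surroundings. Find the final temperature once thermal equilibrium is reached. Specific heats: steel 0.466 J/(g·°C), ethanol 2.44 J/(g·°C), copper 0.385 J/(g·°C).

T_f ≈ 54.0 °C

Setting the total heat transfer to zero:
481×0.466×(T − 338) + 460×2.44×(T − 2.46) + 293×0.385×(T − 2.46) = 0
1459.4 T = 78800
T ≈ 54.00 °C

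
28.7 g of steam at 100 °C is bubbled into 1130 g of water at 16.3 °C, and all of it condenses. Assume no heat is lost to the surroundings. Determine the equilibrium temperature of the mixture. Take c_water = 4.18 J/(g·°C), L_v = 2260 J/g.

T_f ≈ 31.8 °C

Conservation of energy gives ΣQ = 0:
steam→water at 100 °C releases m L_v = 28.7·2260 = 64862; condensate cools 100→T: 28.7·4.18·(T − 100) = 119.97(T − 100); original water: 4723.4(T − 16.3)
4843.4 T = 64862 + 11997 + 76991 = 153850
T ≈ 31.77 °C (< 100 °C, so full condensation is consistent).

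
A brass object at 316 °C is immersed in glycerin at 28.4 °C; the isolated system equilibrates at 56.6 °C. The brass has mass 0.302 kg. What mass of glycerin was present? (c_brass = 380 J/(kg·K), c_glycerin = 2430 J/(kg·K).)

m ≈ 0.434 kg

Net heat exchanged in the isolated system is zero:
0.302×380×(56.6 − 316) + m×2430×(56.6 − 28.4) = 0
68526 m = 29769
m = 29769/68526 ≈ 0.4344 kg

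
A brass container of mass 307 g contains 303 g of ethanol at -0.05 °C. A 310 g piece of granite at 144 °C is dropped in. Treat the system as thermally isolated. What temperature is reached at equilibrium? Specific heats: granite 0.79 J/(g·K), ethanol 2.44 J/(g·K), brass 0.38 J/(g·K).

Conservation of energy gives ΣQ = 0:
310×0.79×(T − 144) + 303×2.44×(T − (-0.05)) + 307×0.38×(T − (-0.05)) = 0
244.9(T − 144) + 739.32(T − (-0.05)) + 116.66(T − (-0.05)) = 0
(244.9 + 739.32 + 116.66) T = 244.9×144 + 739.32×(-0.05) + 116.66×(-0.05)
T = 35223 / 1100.9 = 32 °C

T_f ≈ 32.0 °C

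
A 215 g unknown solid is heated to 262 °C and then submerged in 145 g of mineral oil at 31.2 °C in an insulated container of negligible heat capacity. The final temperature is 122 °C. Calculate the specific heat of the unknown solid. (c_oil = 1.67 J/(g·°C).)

c ≈ 0.73 J/(g·°C)

Conservation of energy gives ΣQ = 0:
215×c×(122 − 262) + 145×1.67×(122 − 31.2) = 0
-30100 c = -21987
c = -21987/-30100 ≈ 0.7305 J/(g·°C)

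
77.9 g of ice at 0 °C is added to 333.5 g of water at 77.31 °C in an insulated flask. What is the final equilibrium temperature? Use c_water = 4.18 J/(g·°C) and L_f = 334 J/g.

T_f ≈ 47.5 °C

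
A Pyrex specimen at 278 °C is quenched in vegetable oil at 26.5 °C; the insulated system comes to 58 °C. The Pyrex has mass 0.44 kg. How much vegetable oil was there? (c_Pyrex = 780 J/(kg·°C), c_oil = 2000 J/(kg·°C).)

m ≈ 1.2 kg

Heat lost by the Pyrex = heat gained by the oil:
0.44·780·(278 − 58) = m·2000·(58 − 26.5)
63000 m = 75504  ⇒  m ≈ 1.198 kg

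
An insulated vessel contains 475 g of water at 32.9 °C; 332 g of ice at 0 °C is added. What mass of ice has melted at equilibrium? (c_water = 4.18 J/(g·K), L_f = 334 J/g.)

Water can give up m c ΔT = 475×4.18×32.9 = 65323 J before reaching 0 °C.
Fully melting the ice requires m_ice L_f = 332×334 = 110888 J.
Since 65323 < 110888 J, not all the ice melts; equilibrium is at 0 °C.
m_melt = 65323 / L_f = 195.6 g.

m_melted ≈ 196 g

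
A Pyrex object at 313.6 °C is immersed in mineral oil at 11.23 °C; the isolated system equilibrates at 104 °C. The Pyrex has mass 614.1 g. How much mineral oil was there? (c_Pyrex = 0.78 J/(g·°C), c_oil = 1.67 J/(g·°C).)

Setting the total heat transfer to zero:
614.1×0.78×(104 − 313.6) + m×1.67×(104 − 11.23) = 0
154.93 m = 100398
m = 100398/154.93 ≈ 648 g

m ≈ 648 g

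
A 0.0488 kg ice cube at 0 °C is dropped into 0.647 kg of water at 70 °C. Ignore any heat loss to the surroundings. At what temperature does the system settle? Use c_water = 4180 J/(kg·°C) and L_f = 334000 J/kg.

T_f ≈ 59.5 °C

Conservation of energy gives ΣQ = 0:
melt ice: 0.0488·334000 = 16299
  warm the meltwater: 203.98 T
  water: 2704.5(T − 70)
2908.4 T = 189312 − 16299 = 173013
T ≈ 59.49 °C (positive, so assuming full melt was valid).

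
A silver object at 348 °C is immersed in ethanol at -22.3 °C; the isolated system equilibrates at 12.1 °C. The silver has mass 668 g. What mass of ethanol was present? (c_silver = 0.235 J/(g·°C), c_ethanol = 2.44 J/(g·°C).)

Heat lost by the silver = heat gained by the ethanol:
668×0.235×(348 − 12.1) = m×2.44×(12.1 − (-22.3))
83.94 m = 52730  ⇒  m ≈ 628.2 g

m ≈ 628 g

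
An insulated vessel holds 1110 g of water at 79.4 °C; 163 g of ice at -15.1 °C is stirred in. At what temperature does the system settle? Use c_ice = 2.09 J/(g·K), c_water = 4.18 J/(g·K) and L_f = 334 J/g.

Energy conservation, ΣQ = 0:
warm ice to 0 °C: 163×2.09×(0 − (-15.1)) = 5144.1; latent heat to melt: 163×334 = 54442; warm the meltwater: 681.34 T; water cools: 1110×4.18×(T − 79.4) = 4639.8(T − 79.4)
5321.1 T = 368400 − 59586 = 308814
T ≈ 58.04 °C (positive, so assuming full melt was valid).

T_f ≈ 58.0 °C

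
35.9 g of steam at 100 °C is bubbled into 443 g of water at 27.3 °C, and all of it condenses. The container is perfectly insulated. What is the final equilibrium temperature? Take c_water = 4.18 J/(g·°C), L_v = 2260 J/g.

Heat gained plus heat lost sum to zero:
steam→water at 100 °C releases m L_v = 35.9×2260 = 81134; condensed water 100 °C→T: 150.06(T − 100); water warms: 443×4.18×(T − 27.3) = 1851.7(T − 27.3)
2001.8 T = 81134 + 15006 + 50553 = 146693
T ≈ 73.28 °C (< 100 °C, so full condensation is consistent).

T_f ≈ 73.3 °C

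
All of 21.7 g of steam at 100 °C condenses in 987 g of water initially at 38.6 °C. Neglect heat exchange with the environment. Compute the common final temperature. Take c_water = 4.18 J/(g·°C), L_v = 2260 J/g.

T_f ≈ 51.6 °C

Net heat exchanged in the isolated system is zero:
condense steam: −21.7·2260 = −49042; condensed water 100 °C→T: 90.71(T − 100); water warms: 987·4.18·(T − 38.6) = 4125.7(T − 38.6)
4216.4 T = 49042 + 9070.6 + 159250 = 217363
T ≈ 51.55 °C, under the boiling point, so the assumption holds.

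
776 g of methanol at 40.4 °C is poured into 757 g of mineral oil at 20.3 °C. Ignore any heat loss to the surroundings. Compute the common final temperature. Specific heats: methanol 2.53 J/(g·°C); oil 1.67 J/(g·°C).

Heat lost by the methanol equals heat gained by the oil:
776*2.53*(40.4 − T) = 757*1.67*(T − 20.3)
1963.3(40.4 − T) = 1264.2(T − 20.3)
3227.5 T = 104980  ⇒  T ≈ 32.53 °C

T_f ≈ 32.5 °C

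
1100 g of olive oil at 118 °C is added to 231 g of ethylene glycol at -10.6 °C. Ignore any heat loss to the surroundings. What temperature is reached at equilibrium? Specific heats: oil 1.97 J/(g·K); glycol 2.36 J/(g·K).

T_f ≈ 92.2 °C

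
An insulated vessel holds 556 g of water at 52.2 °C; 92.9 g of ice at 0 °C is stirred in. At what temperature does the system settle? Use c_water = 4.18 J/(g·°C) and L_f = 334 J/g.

Taking heat into each body as positive, Σ m c ΔT = 0:
fusion: m_ice L_f = 92.9×334 = 31029; meltwater 0→T: 92.9×4.18×T = 388.32 T; water cools: 556×4.18×(T − 52.2) = 2324.1(T − 52.2)
2712.4 T = 121317 − 31029 = 90288
T ≈ 33.29 °C (positive, so assuming full melt was valid).

T_f ≈ 33.3 °C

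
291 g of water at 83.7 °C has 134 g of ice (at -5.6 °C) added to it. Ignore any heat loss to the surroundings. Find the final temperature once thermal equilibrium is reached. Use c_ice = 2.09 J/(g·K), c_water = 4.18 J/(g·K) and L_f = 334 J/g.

Taking heat into each body as positive, Σ m c ΔT = 0:
ice -5.6→0 °C: 134×2.09×5.6 = 1568.3
  fusion: m_ice L_f = 134×334 = 44756
  meltwater 0→T: 134×4.18×T = 560.12 T
  water cools: 291×4.18×(T − 83.7) = 1216.4(T − 83.7)
1776.5 T = 101811 − 46324 = 55487
T ≈ 31.23 °C. Since T > 0 °C, the all-ice-melts assumption holds.

T_f ≈ 31.2 °C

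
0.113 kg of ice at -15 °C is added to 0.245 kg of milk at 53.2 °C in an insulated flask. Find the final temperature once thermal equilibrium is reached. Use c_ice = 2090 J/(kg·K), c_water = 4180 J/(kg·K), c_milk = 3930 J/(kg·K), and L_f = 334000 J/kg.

T_f ≈ 6.9 °C

Energy conservation, ΣQ = 0:
ice -15→0 °C: 0.113·2090·15 = 3542.6; melt ice: 0.113·334000 = 37742; meltwater 0→T: 0.113·4180·T = 472.34 T; milk: 962.85(T − 53.2)
1435.2 T = 51224 − 41285 = 9939.1
T ≈ 6.93 °C. Since T > 0 °C, the all-ice-melts assumption holds.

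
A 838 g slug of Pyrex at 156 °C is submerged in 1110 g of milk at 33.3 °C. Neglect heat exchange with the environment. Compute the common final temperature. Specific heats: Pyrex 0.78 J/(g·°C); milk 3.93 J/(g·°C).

Setting the total heat transfer to zero:
838×0.78×(T − 156) + 1110×3.93×(T − 33.3) = 0
653.64(T − 156) + 4362.3(T − 33.3) = 0
(653.64 + 4362.3) T = 653.64×156 + 4362.3×33.3
T ≈ 49.29 °C

T_f ≈ 49.3 °C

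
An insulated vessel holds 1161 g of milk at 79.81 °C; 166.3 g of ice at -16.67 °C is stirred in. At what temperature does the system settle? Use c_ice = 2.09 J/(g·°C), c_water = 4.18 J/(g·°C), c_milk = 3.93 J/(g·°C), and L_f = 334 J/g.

T_f ≈ 57.6 °C

Conservation of energy gives ΣQ = 0:
warm ice to 0 °C: 166.3·2.09·(0 − (-16.67)) = 5793.9
  fusion: m_ice L_f = 166.3·334 = 55544
  warm the meltwater: 695.13 T
  milk: 4562.7(T − 79.81)
5257.9 T = 364151 − 61338 = 302813
T ≈ 57.59 °C — above 0 °C, consistent with complete melting.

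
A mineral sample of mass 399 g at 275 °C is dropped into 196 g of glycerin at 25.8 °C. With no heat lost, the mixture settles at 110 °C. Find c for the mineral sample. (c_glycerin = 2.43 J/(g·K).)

Net heat exchanged in the isolated system is zero:
399×c×(110 − 275) + 196×2.43×(110 − 25.8) = 0
-65835 c = -40103
c = -40103/-65835 ≈ 0.6091 J/(g·K)

c ≈ 0.609 J/(g·K)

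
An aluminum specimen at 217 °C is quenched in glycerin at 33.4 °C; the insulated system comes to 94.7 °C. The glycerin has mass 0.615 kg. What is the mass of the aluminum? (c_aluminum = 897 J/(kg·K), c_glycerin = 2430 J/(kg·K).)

Heat lost by the aluminum = heat gained by the glycerin:
m·897·(217 − 94.7) = 0.615·2430·(94.7 − 33.4)
109703 m = 91610  ⇒  m ≈ 0.8351 kg

m ≈ 0.835 kg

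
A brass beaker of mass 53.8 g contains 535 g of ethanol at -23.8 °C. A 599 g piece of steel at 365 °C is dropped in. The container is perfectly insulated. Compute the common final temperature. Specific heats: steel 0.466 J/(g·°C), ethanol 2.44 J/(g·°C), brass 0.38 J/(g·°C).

T_f = Σ m_i c_i T_i / Σ m_i c_i:
T_f = (279.13*365 + 1305.4*(-23.8) + 20.44*(-23.8)) / (279.13 + 1305.4 + 20.44)
    = 70329 / 1605 ≈ 43.82 °C

T_f ≈ 43.8 °C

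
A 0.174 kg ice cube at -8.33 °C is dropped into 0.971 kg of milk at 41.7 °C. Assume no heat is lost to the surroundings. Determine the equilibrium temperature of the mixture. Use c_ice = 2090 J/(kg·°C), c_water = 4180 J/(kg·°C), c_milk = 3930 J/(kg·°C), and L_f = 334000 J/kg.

Energy conservation, ΣQ = 0:
warm ice to 0 °C: 0.174×2090×(0 − (-8.33)) = 3029.3; melt ice: 0.174×334000 = 58116; warm the meltwater: 727.32 T; milk: 3816(T − 41.7)
4543.3 T = 159128 − 61145 = 97983
T ≈ 21.57 °C (positive, so assuming full melt was valid).

T_f ≈ 21.6 °C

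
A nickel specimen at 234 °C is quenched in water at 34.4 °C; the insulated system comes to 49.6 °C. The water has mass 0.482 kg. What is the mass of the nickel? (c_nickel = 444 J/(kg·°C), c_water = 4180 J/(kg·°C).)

m ≈ 0.374 kg

Energy conservation, ΣQ = 0:
m·444·(49.6 − 234) + 0.482·4180·(49.6 − 34.4) = 0
-81874 m = -30624
m = -30624/-81874 ≈ 0.374 kg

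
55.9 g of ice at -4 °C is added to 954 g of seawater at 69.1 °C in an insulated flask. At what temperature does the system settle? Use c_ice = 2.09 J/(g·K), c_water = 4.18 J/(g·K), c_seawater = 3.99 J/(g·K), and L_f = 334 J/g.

Let T be the final temperature. ΣQ_i = 0:
ice -4→0 °C: 55.9×2.09×4 = 467.32
  fusion: m_ice L_f = 55.9×334 = 18671
  warm the meltwater: 233.66 T
  seawater: 3806.5(T − 69.1)
4040.1 T = 263026 − 19138 = 243888
T ≈ 60.37 °C (positive, so assuming full melt was valid).

T_f ≈ 60.4 °C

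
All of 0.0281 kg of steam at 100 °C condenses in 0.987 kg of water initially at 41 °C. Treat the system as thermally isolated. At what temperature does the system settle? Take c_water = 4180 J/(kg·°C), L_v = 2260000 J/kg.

Taking heat into each body as positive, Σ m c ΔT = 0:
latent heat released on condensation: 0.0281·2260000 = 63506
  condensed water 100 °C→T: 117.46(T − 100)
  water warms: 0.987·4180·(T − 41) = 4125.7(T − 41)
4243.1 T = 63506 + 11746 + 169152 = 244404
T ≈ 57.60 °C — below 100 °C, confirming all the steam condensed.

T_f ≈ 57.6 °C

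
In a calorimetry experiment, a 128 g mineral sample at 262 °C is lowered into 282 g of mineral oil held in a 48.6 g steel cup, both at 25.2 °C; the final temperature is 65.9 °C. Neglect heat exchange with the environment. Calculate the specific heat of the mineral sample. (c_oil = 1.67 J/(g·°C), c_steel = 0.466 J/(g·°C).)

c ≈ 0.8 J/(g·°C)

Net heat exchanged in the isolated system is zero:
128×c×(65.9 − 262) + 282×1.67×(65.9 − 25.2) + 48.6×0.466×(65.9 − 25.2) = 0
-25101 c = -20089
c = -20089/-25101 ≈ 0.8003 J/(g·°C)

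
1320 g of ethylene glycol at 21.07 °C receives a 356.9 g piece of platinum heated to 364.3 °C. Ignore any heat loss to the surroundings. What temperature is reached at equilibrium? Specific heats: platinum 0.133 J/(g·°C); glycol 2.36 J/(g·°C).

Heat lost by the platinum equals heat gained by the glycol:
356.9*0.133*(364.3 − T) = 1320*2.36*(T − 21.07)
47.47(364.3 − T) = 3115.2(T − 21.07)
3162.7 T = 82930  ⇒  T ≈ 26.22 °C

T_f ≈ 26.2 °C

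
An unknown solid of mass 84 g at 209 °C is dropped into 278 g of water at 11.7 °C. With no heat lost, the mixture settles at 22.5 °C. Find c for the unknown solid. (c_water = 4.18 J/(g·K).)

c ≈ 0.801 J/(g·K)

Net heat exchanged in the isolated system is zero:
84×c×(22.5 − 209) + 278×4.18×(22.5 − 11.7) = 0
-15666 c = -12550
c = -12550/-15666 ≈ 0.8011 J/(g·K)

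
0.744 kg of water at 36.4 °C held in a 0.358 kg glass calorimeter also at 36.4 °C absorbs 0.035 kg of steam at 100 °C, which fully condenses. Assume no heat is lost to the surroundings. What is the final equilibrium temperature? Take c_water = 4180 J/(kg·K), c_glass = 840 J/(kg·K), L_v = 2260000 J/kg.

T_f ≈ 61.3 °C

Energy balance with sensible and latent terms:
condense steam: −0.035×2260000 = −79100
  condensate cools 100→T: 0.035×4180×(T − 100) = 146.3(T − 100)
  original water: 3109.9(T − 36.4)
  glass cup: 0.358×840×(T − 36.4) = 300.72(T − 36.4)
3556.9 T = 79100 + 14630 + 124147 = 217877
T ≈ 61.25 °C — below 100 °C, confirming all the steam condensed.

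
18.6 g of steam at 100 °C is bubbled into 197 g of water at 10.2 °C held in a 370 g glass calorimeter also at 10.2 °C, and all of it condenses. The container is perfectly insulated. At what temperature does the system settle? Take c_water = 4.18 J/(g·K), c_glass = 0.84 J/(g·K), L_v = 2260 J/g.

Energy conservation, ΣQ = 0:
latent heat released on condensation: 18.6·2260 = 42036; condensed water 100 °C→T: 77.75(T − 100); water warms: 197·4.18·(T − 10.2) = 823.46(T − 10.2); cup: 310.8(T − 10.2)
1212 T = 42036 + 7774.8 + 11569 = 61380
T ≈ 50.64 °C, under the boiling point, so the assumption holds.

T_f ≈ 50.6 °C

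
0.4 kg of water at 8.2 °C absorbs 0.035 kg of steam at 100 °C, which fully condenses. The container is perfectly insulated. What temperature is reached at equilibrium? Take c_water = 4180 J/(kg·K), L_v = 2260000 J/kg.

Conservation of energy gives ΣQ = 0:
latent heat released on condensation: 0.035·2260000 = 79100; condensate cools 100→T: 0.035·4180·(T − 100) = 146.3(T − 100); original water: 1672(T − 8.2)
1818.3 T = 79100 + 14630 + 13710 = 107440
T ≈ 59.09 °C — below 100 °C, confirming all the steam condensed.

T_f ≈ 59.1 °C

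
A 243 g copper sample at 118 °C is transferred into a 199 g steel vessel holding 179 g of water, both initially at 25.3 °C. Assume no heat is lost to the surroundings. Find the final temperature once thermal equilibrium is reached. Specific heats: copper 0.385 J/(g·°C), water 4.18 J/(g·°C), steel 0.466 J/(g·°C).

T_f ≈ 34.6 °C

Let T be the final temperature. ΣQ_i = 0:
243·0.385·(T − 118) + 179·4.18·(T − 25.3) + 199·0.466·(T − 25.3) = 0
934.51 T = 32316
T ≈ 34.58 °C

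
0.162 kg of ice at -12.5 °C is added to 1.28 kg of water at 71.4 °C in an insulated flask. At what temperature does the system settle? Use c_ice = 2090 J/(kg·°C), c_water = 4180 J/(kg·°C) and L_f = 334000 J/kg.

T_f ≈ 53.7 °C

Energy conservation, ΣQ = 0:
warm ice to 0 °C: 0.162×2090×(0 − (-12.5)) = 4232.2; melt ice: 0.162×334000 = 54108; warm the meltwater: 677.16 T; water cools: 1.28×4180×(T − 71.4) = 5350.4(T − 71.4)
6027.6 T = 382019 − 58340 = 323678
T ≈ 53.70 °C — above 0 °C, consistent with complete melting.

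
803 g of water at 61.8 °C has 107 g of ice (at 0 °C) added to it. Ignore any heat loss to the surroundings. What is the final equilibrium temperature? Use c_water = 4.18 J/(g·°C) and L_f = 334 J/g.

T_f ≈ 45.1 °C

Sum of m c ΔT and latent-heat terms is zero:
melt ice: 107×334 = 35738; warm the meltwater: 447.26 T; water cools: 803×4.18×(T − 61.8) = 3356.5(T − 61.8)
3803.8 T = 207434 − 35738 = 171696
T ≈ 45.14 °C — above 0 °C, consistent with complete melting.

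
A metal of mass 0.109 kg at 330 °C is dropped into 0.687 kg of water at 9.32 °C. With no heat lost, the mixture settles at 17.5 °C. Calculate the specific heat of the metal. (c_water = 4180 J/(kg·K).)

m_s c (T_s − T_f) = m_water c_water (T_f − T_0):
0.109×c×(330 − 17.5) = 0.687×4180×(17.5 − 9.32)
34.06 c = 23490  ⇒  c ≈ 689.6 J/(kg·K)

c ≈ 690 J/(kg·K)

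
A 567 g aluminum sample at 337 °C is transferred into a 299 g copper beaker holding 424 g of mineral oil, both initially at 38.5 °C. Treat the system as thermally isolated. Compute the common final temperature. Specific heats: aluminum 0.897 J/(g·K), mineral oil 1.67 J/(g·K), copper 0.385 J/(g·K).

Setting the total heat transfer to zero:
567×0.897×(T − 337) + 424×1.67×(T − 38.5) + 299×0.385×(T − 38.5) = 0
508.6(T − 337) + 708.08(T − 38.5) + 115.12(T − 38.5) = 0
(508.6 + 708.08 + 115.12) T = 508.6×337 + 708.08×38.5 + 115.12×38.5
T = 203091/1331.8 ≈ 152.49 °C

T_f ≈ 152.5 °C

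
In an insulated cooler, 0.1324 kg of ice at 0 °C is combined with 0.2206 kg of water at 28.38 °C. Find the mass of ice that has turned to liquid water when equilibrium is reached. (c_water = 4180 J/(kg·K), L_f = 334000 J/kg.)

Water can give up m c ΔT = 0.2206·4180·28.38 = 26169 J before reaching 0 °C.
Fully melting the ice requires m_ice L_f = 0.1324·334000 = 44222 J.
26169 J < 44222 J, so only part of the ice melts and the system sits at 0 °C.
Mass melted = 26169/334000 ≈ 0.07835 kg.

m_melted ≈ 0.0784 kg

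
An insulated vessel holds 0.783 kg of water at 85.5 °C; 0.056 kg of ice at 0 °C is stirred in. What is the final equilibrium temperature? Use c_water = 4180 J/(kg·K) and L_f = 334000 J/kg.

Conservation of energy gives ΣQ = 0:
fusion: m_ice L_f = 0.056×334000 = 18704; meltwater 0→T: 0.056×4180×T = 234.08 T; water: 3272.9(T − 85.5)
3507 T = 279836 − 18704 = 261132
T ≈ 74.46 °C — above 0 °C, consistent with complete melting.

T_f ≈ 74.5 °C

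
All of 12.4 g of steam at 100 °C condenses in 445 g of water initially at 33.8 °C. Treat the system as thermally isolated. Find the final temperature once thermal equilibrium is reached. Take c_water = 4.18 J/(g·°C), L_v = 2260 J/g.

T_f ≈ 50.3 °C

Setting the total heat transfer to zero:
latent heat released on condensation: 12.4×2260 = 28024
  condensed water 100 °C→T: 51.83(T − 100)
  water warms: 445×4.18×(T − 33.8) = 1860.1(T − 33.8)
1911.9 T = 28024 + 5183.2 + 62871 = 96079
T ≈ 50.25 °C, under the boiling point, so the assumption holds.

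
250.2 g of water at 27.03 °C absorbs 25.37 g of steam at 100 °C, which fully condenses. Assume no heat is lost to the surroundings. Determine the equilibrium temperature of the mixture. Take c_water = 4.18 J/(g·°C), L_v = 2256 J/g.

Setting the total heat transfer to zero:
condense steam: −25.37×2256 = −57235
  condensate cools 100→T: 25.37×4.18×(T − 100) = 106.05(T − 100)
  water warms: 250.2×4.18×(T − 27.03) = 1045.8(T − 27.03)
1151.9 T = 57235 + 10605 + 28269 = 96108
T ≈ 83.44 °C — below 100 °C, confirming all the steam condensed.

T_f ≈ 83.4 °C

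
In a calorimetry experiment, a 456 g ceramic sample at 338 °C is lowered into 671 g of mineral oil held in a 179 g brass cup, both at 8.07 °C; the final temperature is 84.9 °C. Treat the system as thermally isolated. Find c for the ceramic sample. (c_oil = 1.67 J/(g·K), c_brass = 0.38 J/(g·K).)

Conservation of energy gives ΣQ = 0:
456·c·(84.9 − 338) + 671·1.67·(84.9 − 8.07) + 179·0.38·(84.9 − 8.07) = 0
-115414 c = -91319
c = -91319/-115414 ≈ 0.7912 J/(g·K)

c ≈ 0.791 J/(g·K)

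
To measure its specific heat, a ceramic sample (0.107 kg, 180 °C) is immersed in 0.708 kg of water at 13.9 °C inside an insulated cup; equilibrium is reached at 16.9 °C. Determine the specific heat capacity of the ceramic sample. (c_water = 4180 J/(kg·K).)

Taking heat into each body as positive, Σ m c ΔT = 0:
0.107·c·(16.9 − 180) + 0.708·4180·(16.9 − 13.9) = 0
-17.45 c = -8878.3
c = -8878.3/-17.45 ≈ 508.7 J/(kg·K)

c ≈ 509 J/(kg·K)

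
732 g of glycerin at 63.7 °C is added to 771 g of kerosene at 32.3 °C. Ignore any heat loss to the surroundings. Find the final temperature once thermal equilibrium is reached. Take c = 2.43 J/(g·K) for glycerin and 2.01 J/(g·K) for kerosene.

T_f ≈ 49.1 °C

Let T be the final temperature. ΣQ_i = 0:
732·2.43·(T − 63.7) + 771·2.01·(T − 32.3) = 0
3328.5 T = 163363
T ≈ 49.08 °C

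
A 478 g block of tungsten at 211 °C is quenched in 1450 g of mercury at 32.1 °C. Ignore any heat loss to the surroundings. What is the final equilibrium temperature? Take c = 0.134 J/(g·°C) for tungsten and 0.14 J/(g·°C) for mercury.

Energy conservation, ΣQ = 0:
478×0.134×(T − 211) + 1450×0.14×(T − 32.1) = 0
64.05(T − 211) + 203(T − 32.1) = 0
267.05 T = 20031
T = 20031 / 267.05 = 75 °C

T_f ≈ 75.0 °C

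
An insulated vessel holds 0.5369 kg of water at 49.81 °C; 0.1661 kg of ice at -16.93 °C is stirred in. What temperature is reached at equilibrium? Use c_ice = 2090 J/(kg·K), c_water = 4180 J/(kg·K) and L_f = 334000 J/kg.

T_f ≈ 17.2 °C

Net heat exchanged in the isolated system is zero:
warm ice to 0 °C: 0.1661·2090·(0 − (-16.93)) = 5877.2
  fusion: m_ice L_f = 0.1661·334000 = 55477
  meltwater 0→T: 0.1661·4180·T = 694.3 T
  water: 2244.2(T − 49.81)
2938.5 T = 111786 − 61355 = 50431
T ≈ 17.16 °C. Since T > 0 °C, the all-ice-melts assumption holds.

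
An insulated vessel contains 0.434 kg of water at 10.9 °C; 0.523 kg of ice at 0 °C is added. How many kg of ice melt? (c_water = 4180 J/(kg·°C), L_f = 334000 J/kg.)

Water can give up m c ΔT = 0.434×4180×10.9 = 19774 J before reaching 0 °C.
To melt every bit of ice: 0.523×334000 = 174682 J.
Since 19774 < 174682 J, not all the ice melts; equilibrium is at 0 °C.
Mass melted = 19774/334000 ≈ 0.0592 kg.

m_melted ≈ 0.0592 kg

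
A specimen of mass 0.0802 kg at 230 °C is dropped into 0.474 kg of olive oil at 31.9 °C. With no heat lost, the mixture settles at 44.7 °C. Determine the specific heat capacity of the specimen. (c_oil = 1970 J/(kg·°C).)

c ≈ 804 J/(kg·°C)

m_s c (T_s − T_f) = m_oil c_oil (T_f − T_0):
0.0802×c×(230 − 44.7) = 0.474×1970×(44.7 − 31.9)
14.86 c = 11952  ⇒  c ≈ 804.3 J/(kg·°C)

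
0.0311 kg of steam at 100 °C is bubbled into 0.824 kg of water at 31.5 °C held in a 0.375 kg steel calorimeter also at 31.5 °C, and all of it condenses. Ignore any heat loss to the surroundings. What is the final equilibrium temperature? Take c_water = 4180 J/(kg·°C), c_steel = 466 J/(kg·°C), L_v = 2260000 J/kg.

T_f ≈ 52.6 °C

Setting the total heat transfer to zero:
steam→water at 100 °C releases m L_v = 0.0311·2260000 = 70286
  condensate cools 100→T: 0.0311·4180·(T − 100) = 130(T − 100)
  original water: 3444.3(T − 31.5)
  steel cup: 0.375·466·(T − 31.5) = 174.75(T − 31.5)
3749.1 T = 70286 + 13000 + 114001 = 197287
T ≈ 52.62 °C — below 100 °C, confirming all the steam condensed.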